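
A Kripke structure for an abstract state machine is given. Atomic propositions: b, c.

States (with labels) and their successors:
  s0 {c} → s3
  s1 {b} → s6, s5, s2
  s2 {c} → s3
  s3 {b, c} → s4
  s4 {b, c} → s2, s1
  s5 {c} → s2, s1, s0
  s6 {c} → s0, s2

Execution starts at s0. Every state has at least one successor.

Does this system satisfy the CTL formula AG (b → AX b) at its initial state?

Violated

States satisfying b → AX b: {s0, s2, s3, s5, s6}.
States satisfying AG (b → AX b): ∅.
s1 is reachable from s0 and violates b → AX b, so AG fails at s0.
s0 ∉ Sat(AG (b → AX b)).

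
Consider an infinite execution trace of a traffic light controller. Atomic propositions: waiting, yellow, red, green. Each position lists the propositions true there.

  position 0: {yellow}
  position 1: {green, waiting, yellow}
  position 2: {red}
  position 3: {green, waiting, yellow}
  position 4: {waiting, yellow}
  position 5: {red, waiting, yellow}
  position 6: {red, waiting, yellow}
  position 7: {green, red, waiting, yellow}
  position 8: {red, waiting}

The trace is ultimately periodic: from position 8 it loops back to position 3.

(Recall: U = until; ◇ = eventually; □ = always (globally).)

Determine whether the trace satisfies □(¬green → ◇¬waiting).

¬green → ◇¬waiting must hold at every position from 0 onward. It fails at position 4, so □(¬green → ◇¬waiting) is false.
Positions where ¬green holds: 0, 2, 4, 5, 6, 8.
Check ◇¬waiting at each: 0→ok, 2→ok, 4→fails, 5→fails, 6→fails, 8→fails.

Violated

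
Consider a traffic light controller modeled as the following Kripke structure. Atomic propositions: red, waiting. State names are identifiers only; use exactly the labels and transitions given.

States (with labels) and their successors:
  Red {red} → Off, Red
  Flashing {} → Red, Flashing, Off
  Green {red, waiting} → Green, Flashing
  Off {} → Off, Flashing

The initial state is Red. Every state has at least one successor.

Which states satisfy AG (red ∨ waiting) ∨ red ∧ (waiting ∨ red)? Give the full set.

States satisfying red ∨ waiting: {Red, Green}.
States satisfying AG (red ∨ waiting): ∅.
States satisfying waiting ∨ red: {Red, Green}.
States satisfying red ∧ (waiting ∨ red): {Red, Green}.
States satisfying AG (red ∨ waiting) ∨ red ∧ (waiting ∨ red): {Red, Green}.

{Red, Green}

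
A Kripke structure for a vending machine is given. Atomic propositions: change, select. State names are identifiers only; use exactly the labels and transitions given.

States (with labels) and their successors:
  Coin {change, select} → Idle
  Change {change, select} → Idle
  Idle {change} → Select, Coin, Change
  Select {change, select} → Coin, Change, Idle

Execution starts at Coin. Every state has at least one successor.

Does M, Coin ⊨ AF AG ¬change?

States satisfying AG ¬change: ∅.
States satisfying AF AG ¬change: ∅.
There is a path from Coin along which AG ¬change never holds.
Coin ∉ Sat(AF AG ¬change).

Violated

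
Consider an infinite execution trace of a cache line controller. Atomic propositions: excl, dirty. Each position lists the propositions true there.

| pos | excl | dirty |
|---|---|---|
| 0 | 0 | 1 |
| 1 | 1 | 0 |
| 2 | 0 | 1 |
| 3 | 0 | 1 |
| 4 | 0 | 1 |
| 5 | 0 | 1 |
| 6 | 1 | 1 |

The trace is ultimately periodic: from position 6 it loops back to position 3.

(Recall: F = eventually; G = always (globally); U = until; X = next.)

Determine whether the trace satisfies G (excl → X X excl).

Violated

excl → X X excl must hold at every position from 0 onward. It fails at position 1, so G (excl → X X excl) is false.
Positions where excl holds: 1, 6.
Check X X excl at each: 1→fails, 6→fails.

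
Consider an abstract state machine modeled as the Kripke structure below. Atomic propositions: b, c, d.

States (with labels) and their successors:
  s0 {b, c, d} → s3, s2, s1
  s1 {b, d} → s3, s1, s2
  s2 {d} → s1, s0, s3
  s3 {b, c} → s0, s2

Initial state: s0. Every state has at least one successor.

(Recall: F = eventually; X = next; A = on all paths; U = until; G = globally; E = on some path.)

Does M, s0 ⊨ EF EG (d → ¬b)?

Yes

States satisfying EG (d → ¬b): {s2, s3}.
States satisfying EF EG (d → ¬b): {s0, s1, s2, s3}.
Some path from s0 reaches a state where EG (d → ¬b) holds.
s0 ∈ Sat(EF EG (d → ¬b)).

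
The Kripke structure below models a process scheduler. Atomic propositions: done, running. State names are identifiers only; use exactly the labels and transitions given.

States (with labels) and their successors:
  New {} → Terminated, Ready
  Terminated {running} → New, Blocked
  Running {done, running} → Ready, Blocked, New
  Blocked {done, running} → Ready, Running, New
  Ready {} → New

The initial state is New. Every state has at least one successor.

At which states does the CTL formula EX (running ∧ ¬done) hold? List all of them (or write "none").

States satisfying running ∧ ¬done: {Terminated}.
States satisfying EX (running ∧ ¬done): {New}.

{New}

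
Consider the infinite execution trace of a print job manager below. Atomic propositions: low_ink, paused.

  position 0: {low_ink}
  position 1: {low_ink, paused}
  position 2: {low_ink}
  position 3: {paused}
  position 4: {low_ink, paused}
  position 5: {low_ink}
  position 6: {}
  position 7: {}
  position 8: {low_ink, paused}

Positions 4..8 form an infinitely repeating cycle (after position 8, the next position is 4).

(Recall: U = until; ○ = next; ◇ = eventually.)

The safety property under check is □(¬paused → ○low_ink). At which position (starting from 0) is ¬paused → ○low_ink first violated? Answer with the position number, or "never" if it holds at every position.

Check ¬paused → ○low_ink at each position in order: 0 ✓, 1 ✓.
At position 2 the labels are {low_ink} and the next position 3 has {paused}, so ¬paused → ○low_ink is false there. This is the first violation.

2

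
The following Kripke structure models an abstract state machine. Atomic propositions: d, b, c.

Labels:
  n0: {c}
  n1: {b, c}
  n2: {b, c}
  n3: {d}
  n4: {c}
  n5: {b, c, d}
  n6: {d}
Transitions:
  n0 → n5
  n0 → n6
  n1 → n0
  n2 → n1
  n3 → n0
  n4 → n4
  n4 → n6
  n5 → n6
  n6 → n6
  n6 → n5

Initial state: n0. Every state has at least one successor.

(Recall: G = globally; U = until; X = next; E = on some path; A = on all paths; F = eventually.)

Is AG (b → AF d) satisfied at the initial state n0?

Satisfied

States satisfying b → AF d: {n0, n1, n2, n3, n4, n5, n6}.
States satisfying AG (b → AF d): {n0, n1, n2, n3, n4, n5, n6}.
Every state reachable from n0 satisfies b → AF d.
n0 ∈ Sat(AG (b → AF d)).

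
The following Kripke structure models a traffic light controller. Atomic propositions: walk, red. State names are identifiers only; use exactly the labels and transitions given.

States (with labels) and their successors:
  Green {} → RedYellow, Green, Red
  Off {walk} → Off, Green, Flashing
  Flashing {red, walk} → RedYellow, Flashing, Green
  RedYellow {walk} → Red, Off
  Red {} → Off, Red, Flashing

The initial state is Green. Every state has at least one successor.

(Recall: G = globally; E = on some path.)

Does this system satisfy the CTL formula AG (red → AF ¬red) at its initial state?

Violated

States satisfying red → AF ¬red: {Green, Off, RedYellow, Red}.
States satisfying AG (red → AF ¬red): ∅.
Flashing is reachable from Green and violates red → AF ¬red, so AG fails at Green.
Green ∉ Sat(AG (red → AF ¬red)).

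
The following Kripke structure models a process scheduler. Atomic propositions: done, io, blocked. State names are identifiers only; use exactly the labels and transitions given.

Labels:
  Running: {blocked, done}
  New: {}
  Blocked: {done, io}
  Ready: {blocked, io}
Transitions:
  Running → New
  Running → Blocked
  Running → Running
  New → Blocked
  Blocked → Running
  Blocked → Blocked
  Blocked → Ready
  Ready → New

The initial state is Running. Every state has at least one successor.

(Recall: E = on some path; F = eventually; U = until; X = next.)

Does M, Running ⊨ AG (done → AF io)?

No

States satisfying done → AF io: {New, Blocked, Ready}.
States satisfying AG (done → AF io): ∅.
Running is reachable from Running and violates done → AF io, so AG fails at Running.
Running ∉ Sat(AG (done → AF io)).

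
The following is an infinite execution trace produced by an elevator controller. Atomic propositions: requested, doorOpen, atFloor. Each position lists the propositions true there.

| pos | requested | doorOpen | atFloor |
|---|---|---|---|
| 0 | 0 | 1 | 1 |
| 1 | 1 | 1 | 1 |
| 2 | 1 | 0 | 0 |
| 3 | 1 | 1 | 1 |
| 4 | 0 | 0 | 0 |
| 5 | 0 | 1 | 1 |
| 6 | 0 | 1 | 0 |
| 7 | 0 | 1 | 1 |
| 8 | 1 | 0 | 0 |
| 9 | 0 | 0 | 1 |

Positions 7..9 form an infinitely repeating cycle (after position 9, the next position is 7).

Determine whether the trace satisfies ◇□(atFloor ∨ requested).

Satisfied

□(atFloor ∨ requested) holds at position 7, which is reachable from 0, so ◇□(atFloor ∨ requested) holds.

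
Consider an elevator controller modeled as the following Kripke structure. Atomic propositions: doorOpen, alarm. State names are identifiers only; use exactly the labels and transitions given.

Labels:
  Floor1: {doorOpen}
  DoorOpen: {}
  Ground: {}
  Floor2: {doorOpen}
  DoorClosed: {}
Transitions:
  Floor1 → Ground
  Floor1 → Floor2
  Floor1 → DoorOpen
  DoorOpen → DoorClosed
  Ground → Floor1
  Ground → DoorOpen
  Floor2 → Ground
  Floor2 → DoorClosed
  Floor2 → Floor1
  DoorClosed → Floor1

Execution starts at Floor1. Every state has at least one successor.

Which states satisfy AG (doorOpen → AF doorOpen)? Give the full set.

{Floor1, DoorOpen, Ground, Floor2, DoorClosed}

States satisfying doorOpen → AF doorOpen: {Floor1, DoorOpen, Ground, Floor2, DoorClosed}.
States satisfying AG (doorOpen → AF doorOpen): {Floor1, DoorOpen, Ground, Floor2, DoorClosed}.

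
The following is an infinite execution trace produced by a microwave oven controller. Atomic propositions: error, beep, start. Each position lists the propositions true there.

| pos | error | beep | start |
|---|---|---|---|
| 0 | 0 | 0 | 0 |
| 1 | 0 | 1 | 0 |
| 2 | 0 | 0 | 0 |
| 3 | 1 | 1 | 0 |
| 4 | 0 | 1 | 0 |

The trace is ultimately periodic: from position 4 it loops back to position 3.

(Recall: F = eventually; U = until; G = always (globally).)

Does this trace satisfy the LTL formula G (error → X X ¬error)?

No

error → X X ¬error must hold at every position from 0 onward. It fails at position 3, so G (error → X X ¬error) is false.
Positions where error holds: 3.
Check X X ¬error at each: 3→fails.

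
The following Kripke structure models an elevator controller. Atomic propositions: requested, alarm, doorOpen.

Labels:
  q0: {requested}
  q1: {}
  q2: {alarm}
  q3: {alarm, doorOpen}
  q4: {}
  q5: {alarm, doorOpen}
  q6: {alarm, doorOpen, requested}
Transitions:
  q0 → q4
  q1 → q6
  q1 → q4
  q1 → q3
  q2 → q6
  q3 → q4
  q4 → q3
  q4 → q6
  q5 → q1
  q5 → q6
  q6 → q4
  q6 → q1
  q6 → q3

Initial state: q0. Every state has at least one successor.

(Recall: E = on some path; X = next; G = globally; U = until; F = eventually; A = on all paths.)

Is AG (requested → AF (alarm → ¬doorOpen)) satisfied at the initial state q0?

States satisfying requested → AF (alarm → ¬doorOpen): {q0, q1, q2, q3, q4, q5, q6}.
States satisfying AG (requested → AF (alarm → ¬doorOpen)): {q0, q1, q2, q3, q4, q5, q6}.
Every state reachable from q0 satisfies requested → AF (alarm → ¬doorOpen).
q0 ∈ Sat(AG (requested → AF (alarm → ¬doorOpen))).

Satisfied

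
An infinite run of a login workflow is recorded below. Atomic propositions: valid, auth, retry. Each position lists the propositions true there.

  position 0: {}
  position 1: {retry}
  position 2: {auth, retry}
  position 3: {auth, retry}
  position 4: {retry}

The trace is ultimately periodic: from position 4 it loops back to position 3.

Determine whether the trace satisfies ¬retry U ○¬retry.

No

Walking from position 0: at position 1, ○¬retry has not yet held and ¬retry fails, so ¬retry U ○¬retry is false.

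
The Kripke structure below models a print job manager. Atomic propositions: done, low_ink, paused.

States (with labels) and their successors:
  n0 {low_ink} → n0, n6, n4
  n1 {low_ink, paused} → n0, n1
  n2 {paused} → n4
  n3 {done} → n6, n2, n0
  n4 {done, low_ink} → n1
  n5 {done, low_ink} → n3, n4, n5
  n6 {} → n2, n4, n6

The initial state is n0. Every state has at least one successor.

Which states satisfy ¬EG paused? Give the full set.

States satisfying paused: {n1, n2}.
States satisfying EG paused: {n1}.
States satisfying ¬EG paused: {n0, n2, n3, n4, n5, n6}.

{n0, n2, n3, n4, n5, n6}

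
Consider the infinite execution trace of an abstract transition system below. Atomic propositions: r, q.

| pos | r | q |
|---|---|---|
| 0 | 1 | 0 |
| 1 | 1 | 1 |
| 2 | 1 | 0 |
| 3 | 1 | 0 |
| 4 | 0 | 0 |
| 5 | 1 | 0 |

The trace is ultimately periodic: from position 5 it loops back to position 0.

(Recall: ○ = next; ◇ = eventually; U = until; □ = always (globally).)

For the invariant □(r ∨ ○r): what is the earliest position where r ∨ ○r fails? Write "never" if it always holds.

r ∨ ○r holds at every position 0..5, and those are all the positions the trace ever visits, so the invariant □(r ∨ ○r) is never violated.

never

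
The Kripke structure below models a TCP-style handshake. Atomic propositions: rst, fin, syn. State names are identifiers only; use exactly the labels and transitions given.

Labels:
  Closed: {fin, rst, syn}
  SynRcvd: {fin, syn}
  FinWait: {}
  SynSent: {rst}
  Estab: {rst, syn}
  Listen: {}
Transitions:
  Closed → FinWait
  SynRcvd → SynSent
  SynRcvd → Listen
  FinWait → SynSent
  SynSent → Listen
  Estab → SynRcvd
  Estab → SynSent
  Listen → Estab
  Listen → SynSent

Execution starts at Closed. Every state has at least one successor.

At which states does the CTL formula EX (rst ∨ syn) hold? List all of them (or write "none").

States satisfying rst ∨ syn: {Closed, SynRcvd, SynSent, Estab}.
States satisfying EX (rst ∨ syn): {SynRcvd, FinWait, Estab, Listen}.

{SynRcvd, FinWait, Estab, Listen}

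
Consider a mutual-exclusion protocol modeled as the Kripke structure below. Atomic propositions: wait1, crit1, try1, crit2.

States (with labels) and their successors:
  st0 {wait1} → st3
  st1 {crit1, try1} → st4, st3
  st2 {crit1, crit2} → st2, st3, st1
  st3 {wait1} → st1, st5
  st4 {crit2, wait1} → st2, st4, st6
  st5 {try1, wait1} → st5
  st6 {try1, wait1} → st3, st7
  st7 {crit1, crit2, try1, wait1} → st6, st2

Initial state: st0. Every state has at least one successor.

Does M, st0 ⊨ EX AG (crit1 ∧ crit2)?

No

States satisfying AG (crit1 ∧ crit2): ∅.
States satisfying EX AG (crit1 ∧ crit2): ∅.
No suitable path/successor from st0 witnesses the formula.
st0 ∉ Sat(EX AG (crit1 ∧ crit2)).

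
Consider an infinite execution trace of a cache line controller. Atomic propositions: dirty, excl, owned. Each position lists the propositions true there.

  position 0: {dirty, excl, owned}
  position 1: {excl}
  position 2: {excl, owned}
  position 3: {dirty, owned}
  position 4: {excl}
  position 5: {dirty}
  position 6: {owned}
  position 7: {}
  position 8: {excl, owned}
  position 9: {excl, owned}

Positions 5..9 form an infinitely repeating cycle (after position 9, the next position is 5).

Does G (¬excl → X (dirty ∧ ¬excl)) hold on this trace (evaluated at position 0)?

¬excl → X (dirty ∧ ¬excl) must hold at every position from 0 onward. It fails at position 3, so G (¬excl → X (dirty ∧ ¬excl)) is false.
Positions where ¬excl holds: 3, 5, 6, 7.
Check X (dirty ∧ ¬excl) at each: 3→fails, 5→fails, 6→fails, 7→fails.

Does not hold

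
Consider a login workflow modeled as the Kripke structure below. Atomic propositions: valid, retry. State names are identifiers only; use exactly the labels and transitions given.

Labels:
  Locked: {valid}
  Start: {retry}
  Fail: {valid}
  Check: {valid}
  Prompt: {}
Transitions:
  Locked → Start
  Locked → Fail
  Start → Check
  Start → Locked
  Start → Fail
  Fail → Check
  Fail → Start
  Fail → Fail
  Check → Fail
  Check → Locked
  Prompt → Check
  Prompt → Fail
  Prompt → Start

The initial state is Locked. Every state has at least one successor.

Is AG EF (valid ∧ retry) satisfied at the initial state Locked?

No

States satisfying EF (valid ∧ retry): ∅.
States satisfying AG EF (valid ∧ retry): ∅.
Check is reachable from Locked and violates EF (valid ∧ retry), so AG fails at Locked.
Locked ∉ Sat(AG EF (valid ∧ retry)).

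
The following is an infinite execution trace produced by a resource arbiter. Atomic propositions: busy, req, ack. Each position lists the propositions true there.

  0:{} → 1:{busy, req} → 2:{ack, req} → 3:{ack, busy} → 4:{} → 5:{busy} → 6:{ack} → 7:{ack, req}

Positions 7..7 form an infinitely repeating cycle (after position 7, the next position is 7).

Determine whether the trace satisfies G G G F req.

Satisfied

G G F req holds at every position 0..7, and those are all positions ever visited, so G G G F req holds.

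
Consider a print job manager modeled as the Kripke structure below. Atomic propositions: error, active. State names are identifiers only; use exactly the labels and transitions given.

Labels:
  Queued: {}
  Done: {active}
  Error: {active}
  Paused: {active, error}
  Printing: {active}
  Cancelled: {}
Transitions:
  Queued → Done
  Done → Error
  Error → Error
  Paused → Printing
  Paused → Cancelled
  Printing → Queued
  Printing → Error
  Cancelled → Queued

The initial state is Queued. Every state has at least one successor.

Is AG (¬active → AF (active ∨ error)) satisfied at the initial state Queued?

States satisfying ¬active → AF (active ∨ error): {Queued, Done, Error, Paused, Printing, Cancelled}.
States satisfying AG (¬active → AF (active ∨ error)): {Queued, Done, Error, Paused, Printing, Cancelled}.
Every state reachable from Queued satisfies ¬active → AF (active ∨ error).
Queued ∈ Sat(AG (¬active → AF (active ∨ error))).

Yes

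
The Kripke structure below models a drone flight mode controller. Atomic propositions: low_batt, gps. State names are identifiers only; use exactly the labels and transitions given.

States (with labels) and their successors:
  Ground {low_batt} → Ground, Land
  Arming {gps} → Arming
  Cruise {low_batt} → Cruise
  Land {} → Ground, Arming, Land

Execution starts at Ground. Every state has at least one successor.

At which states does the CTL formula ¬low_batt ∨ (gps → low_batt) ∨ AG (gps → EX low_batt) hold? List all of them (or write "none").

States satisfying ¬low_batt: {Arming, Land}.
States satisfying gps → low_batt: {Ground, Cruise, Land}.
States satisfying ¬low_batt ∨ (gps → low_batt): {Ground, Arming, Cruise, Land}.
States satisfying gps → EX low_batt: {Ground, Cruise, Land}.
States satisfying AG (gps → EX low_batt): {Cruise}.
States satisfying ¬low_batt ∨ (gps → low_batt) ∨ AG (gps → EX low_batt): {Ground, Arming, Cruise, Land}.

{Ground, Arming, Cruise, Land}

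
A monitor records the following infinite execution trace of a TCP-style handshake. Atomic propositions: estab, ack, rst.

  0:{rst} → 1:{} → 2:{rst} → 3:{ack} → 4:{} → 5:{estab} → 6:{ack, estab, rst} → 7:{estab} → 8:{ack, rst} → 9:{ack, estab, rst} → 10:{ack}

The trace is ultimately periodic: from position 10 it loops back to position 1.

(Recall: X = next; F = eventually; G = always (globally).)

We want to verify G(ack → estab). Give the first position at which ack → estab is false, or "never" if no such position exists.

Check ack → estab at each position in order: 0 ✓, 1 ✓, 2 ✓.
At position 3 the labels are {ack}, so ack → estab is false there. This is the first violation.

3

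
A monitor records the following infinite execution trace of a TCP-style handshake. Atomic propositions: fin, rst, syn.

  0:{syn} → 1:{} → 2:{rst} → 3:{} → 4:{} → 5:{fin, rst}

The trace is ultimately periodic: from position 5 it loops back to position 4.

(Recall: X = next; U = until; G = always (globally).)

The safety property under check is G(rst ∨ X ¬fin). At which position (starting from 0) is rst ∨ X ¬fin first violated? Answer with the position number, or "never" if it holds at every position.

Check rst ∨ X ¬fin at each position in order: 0 ✓, 1 ✓, 2 ✓, 3 ✓.
At position 4 the labels are {} and the next position 5 has {fin, rst}, so rst ∨ X ¬fin is false there. This is the first violation.

4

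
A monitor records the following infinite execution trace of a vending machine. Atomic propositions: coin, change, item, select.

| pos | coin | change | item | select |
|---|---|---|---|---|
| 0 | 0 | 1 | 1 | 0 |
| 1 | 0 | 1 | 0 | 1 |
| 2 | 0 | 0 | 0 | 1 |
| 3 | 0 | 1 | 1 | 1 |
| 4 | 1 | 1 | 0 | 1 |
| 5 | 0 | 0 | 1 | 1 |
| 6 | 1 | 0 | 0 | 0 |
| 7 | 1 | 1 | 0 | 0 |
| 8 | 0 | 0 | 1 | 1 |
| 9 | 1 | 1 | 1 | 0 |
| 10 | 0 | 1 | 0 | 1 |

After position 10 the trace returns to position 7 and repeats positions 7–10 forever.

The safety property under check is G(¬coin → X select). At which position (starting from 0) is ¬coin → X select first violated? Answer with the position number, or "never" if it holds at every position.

Check ¬coin → X select at each position in order: 0 ✓, 1 ✓, 2 ✓, 3 ✓, 4 ✓.
At position 5 the labels are {item, select} and the next position 6 has {coin}, so ¬coin → X select is false there. This is the first violation.

5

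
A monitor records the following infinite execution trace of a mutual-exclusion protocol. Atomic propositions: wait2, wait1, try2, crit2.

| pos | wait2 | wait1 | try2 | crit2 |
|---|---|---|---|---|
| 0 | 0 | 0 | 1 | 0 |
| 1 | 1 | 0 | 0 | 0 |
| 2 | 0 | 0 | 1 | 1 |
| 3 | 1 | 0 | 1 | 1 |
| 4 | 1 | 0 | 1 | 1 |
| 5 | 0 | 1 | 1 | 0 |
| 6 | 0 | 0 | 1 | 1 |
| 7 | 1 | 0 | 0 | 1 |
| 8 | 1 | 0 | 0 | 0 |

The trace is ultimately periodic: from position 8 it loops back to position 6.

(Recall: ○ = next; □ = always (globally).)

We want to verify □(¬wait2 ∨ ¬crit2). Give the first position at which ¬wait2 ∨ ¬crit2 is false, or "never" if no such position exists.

3

Check ¬wait2 ∨ ¬crit2 at each position in order: 0 ✓, 1 ✓, 2 ✓.
At position 3 the labels are {crit2, try2, wait2}, so ¬wait2 ∨ ¬crit2 is false there. This is the first violation.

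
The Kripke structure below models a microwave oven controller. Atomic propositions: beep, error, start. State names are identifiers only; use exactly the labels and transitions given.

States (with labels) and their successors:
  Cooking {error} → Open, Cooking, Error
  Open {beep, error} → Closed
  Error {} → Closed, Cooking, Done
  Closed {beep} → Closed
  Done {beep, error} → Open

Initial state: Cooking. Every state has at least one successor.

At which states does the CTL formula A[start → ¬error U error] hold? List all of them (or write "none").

{Cooking, Open, Done}

States satisfying start → ¬error: {Cooking, Open, Error, Closed, Done}.
States satisfying error: {Cooking, Open, Done}.
States satisfying A[start → ¬error U error]: {Cooking, Open, Done}.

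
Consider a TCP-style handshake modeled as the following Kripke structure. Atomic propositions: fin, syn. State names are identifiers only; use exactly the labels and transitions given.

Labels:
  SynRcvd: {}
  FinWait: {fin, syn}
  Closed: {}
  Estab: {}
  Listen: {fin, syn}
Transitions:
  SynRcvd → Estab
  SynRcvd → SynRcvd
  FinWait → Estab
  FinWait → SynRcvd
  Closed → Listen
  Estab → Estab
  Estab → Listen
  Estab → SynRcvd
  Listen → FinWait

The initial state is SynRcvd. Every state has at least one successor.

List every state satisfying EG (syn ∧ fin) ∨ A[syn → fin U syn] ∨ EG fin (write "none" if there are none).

States satisfying syn ∧ fin: {FinWait, Listen}.
States satisfying EG (syn ∧ fin): ∅.
States satisfying syn → fin: {SynRcvd, FinWait, Closed, Estab, Listen}.
States satisfying syn: {FinWait, Listen}.
States satisfying A[syn → fin U syn]: {FinWait, Closed, Listen}.
States satisfying fin: {FinWait, Listen}.
States satisfying EG fin: ∅.
States satisfying A[syn → fin U syn] ∨ EG fin: {FinWait, Closed, Listen}.
States satisfying EG (syn ∧ fin) ∨ A[syn → fin U syn] ∨ EG fin: {FinWait, Closed, Listen}.

{FinWait, Closed, Listen}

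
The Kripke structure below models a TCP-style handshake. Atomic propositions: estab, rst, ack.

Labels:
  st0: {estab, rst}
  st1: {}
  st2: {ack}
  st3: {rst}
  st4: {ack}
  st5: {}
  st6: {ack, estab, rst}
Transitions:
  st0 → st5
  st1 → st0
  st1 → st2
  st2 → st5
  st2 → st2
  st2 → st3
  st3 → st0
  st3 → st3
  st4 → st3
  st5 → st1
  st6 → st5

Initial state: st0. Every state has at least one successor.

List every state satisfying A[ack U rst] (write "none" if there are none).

States satisfying ack: {st2, st4, st6}.
States satisfying rst: {st0, st3, st6}.
States satisfying A[ack U rst]: {st0, st3, st4, st6}.

{st0, st3, st4, st6}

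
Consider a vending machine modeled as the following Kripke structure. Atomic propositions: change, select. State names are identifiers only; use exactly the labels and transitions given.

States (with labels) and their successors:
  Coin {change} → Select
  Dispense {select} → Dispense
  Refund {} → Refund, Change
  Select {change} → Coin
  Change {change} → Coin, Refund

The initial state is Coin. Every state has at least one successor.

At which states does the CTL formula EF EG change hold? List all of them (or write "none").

{Coin, Refund, Select, Change}

States satisfying EG change: {Coin, Select, Change}.
States satisfying EF EG change: {Coin, Refund, Select, Change}.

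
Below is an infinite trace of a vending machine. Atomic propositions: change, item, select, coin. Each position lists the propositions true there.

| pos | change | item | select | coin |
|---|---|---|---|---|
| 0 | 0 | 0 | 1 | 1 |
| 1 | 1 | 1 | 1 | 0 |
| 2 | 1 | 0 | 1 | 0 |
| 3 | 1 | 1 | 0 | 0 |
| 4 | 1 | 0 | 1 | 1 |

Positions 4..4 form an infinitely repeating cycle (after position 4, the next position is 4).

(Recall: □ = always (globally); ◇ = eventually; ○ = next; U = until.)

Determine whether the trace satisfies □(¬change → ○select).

Satisfied

¬change → ○select holds at every position 0..4, and those are all positions ever visited, so □(¬change → ○select) holds.
Positions where ¬change holds: 0.
Check ○select at each: 0→ok.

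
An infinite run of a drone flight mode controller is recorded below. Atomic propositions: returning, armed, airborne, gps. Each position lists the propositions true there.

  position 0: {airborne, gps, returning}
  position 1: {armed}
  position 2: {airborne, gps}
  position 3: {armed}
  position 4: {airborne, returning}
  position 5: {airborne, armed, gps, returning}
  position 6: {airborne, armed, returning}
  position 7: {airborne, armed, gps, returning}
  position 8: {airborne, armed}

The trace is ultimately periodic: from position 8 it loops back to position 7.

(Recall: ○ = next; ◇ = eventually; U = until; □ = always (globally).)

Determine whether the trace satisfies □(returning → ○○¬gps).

returning → ○○¬gps must hold at every position from 0 onward. It fails at position 0, so □(returning → ○○¬gps) is false.
Positions where returning holds: 0, 4, 5, 6, 7.
Check ○○¬gps at each: 0→fails, 4→ok, 5→fails, 6→ok, 7→fails.

Violated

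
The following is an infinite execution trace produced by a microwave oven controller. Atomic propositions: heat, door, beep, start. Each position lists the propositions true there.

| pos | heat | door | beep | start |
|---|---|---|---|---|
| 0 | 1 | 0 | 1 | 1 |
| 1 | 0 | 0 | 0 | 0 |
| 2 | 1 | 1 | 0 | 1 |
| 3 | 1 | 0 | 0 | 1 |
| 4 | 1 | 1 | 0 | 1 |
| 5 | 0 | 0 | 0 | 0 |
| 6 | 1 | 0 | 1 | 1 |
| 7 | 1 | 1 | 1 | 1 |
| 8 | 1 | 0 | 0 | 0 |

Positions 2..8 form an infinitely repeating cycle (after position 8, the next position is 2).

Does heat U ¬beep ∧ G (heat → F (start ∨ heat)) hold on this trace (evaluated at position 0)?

Walking from position 0: ¬beep first holds at position 1, and heat holds at every earlier position along the way, so heat U ¬beep holds.
heat → F (start ∨ heat) holds at every position 0..8, and those are all positions ever visited, so G (heat → F (start ∨ heat)) holds.
Positions where heat holds: 0, 2, 3, 4, 6, 7, 8.
Check F (start ∨ heat) at each: 0→ok, 2→ok, 3→ok, 4→ok, 6→ok, 7→ok, 8→ok.
At position 0: heat U ¬beep is true; G (heat → F (start ∨ heat)) is true; so heat U ¬beep ∧ G (heat → F (start ∨ heat)) is true.

Satisfied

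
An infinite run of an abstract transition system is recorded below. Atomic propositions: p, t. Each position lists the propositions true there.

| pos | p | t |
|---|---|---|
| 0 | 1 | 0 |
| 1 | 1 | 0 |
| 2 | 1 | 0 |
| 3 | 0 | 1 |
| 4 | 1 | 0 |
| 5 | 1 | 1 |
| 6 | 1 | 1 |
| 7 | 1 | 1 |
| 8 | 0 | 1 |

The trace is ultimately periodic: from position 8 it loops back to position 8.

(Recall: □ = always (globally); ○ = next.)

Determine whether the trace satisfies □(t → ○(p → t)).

t → ○(p → t) must hold at every position from 0 onward. It fails at position 3, so □(t → ○(p → t)) is false.
Positions where t holds: 3, 5, 6, 7, 8.
Check ○(p → t) at each: 3→fails, 5→ok, 6→ok, 7→ok, 8→ok.

Violated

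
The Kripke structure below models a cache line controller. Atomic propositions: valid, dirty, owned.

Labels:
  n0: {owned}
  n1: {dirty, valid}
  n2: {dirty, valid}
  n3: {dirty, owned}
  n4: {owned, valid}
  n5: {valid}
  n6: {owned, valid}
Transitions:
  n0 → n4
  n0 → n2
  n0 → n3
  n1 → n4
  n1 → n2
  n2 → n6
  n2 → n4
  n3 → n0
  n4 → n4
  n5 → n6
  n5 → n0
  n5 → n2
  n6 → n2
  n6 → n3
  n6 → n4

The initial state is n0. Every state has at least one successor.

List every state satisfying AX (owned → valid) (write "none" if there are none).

States satisfying owned → valid: {n1, n2, n4, n5, n6}.
States satisfying AX (owned → valid): {n1, n2, n4}.

{n1, n2, n4}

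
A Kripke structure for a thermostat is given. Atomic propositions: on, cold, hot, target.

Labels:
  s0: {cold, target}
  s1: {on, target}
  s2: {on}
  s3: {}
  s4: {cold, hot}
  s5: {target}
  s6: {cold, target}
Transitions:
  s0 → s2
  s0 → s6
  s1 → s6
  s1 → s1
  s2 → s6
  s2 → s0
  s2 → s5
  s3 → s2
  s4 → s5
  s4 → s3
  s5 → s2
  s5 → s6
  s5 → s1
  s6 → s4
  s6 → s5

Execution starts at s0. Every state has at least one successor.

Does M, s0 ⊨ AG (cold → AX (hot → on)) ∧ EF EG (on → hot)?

Violated

States satisfying cold → AX (hot → on): {s0, s1, s2, s3, s4, s5}.
States satisfying AG (cold → AX (hot → on)): ∅.
States satisfying EG (on → hot): {s0, s4, s5, s6}.
States satisfying EF EG (on → hot): {s0, s1, s2, s3, s4, s5, s6}.
States satisfying AG (cold → AX (hot → on)) ∧ EF EG (on → hot): ∅.
s0 ∉ Sat(AG (cold → AX (hot → on)) ∧ EF EG (on → hot)).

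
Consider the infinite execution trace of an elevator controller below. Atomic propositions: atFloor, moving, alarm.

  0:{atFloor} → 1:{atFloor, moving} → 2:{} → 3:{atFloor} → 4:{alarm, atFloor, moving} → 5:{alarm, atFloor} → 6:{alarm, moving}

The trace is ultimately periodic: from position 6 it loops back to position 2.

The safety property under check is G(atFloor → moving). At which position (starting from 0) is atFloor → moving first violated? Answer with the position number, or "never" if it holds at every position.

At position 0 the labels are {atFloor}, so atFloor → moving is false there. This is the first violation.

0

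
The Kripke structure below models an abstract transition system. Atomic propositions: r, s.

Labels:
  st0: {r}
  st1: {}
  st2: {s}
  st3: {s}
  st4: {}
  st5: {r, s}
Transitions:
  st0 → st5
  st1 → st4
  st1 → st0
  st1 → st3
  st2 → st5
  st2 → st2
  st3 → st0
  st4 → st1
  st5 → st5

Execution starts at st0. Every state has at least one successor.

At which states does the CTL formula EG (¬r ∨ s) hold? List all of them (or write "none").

States satisfying ¬r ∨ s: {st1, st2, st3, st4, st5}.
States satisfying EG (¬r ∨ s): {st1, st2, st4, st5}.

{st1, st2, st4, st5}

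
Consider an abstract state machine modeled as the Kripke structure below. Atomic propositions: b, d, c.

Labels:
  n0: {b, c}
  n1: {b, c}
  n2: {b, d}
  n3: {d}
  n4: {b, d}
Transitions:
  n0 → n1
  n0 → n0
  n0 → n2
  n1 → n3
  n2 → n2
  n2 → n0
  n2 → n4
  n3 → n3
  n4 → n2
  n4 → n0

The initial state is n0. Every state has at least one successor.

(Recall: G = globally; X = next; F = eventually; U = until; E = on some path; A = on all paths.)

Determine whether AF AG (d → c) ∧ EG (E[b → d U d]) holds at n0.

States satisfying AG (d → c): ∅.
States satisfying AF AG (d → c): ∅.
States satisfying E[b → d U d]: {n2, n3, n4}.
States satisfying EG (E[b → d U d]): {n2, n3, n4}.
States satisfying AF AG (d → c) ∧ EG (E[b → d U d]): ∅.
n0 ∉ Sat(AF AG (d → c) ∧ EG (E[b → d U d])).

No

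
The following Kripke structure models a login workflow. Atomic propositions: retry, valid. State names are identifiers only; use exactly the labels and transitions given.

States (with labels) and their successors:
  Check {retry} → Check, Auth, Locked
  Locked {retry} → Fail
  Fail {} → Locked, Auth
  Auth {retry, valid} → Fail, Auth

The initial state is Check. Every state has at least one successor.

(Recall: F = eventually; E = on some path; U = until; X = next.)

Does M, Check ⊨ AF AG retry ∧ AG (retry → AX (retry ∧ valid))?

Does not hold

States satisfying AG retry: ∅.
States satisfying AF AG retry: ∅.
States satisfying retry → AX (retry ∧ valid): {Fail}.
States satisfying AG (retry → AX (retry ∧ valid)): ∅.
States satisfying AF AG retry ∧ AG (retry → AX (retry ∧ valid)): ∅.
Check ∉ Sat(AF AG retry ∧ AG (retry → AX (retry ∧ valid))).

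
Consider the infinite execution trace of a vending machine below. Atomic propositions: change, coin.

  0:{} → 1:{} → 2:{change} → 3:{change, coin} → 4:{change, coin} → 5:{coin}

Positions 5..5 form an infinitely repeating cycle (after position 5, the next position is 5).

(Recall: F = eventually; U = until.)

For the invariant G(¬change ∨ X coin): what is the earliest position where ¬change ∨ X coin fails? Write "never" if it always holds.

never

¬change ∨ X coin holds at every position 0..5, and those are all the positions the trace ever visits, so the invariant G(¬change ∨ X coin) is never violated.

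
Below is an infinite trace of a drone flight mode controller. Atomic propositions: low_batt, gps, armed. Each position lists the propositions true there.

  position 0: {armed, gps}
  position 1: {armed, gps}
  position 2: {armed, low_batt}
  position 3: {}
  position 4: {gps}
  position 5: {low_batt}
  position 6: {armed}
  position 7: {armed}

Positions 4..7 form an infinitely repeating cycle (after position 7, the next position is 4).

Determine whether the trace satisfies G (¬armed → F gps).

¬armed → F gps holds at every position 0..7, and those are all positions ever visited, so G (¬armed → F gps) holds.
Positions where ¬armed holds: 3, 4, 5.
Check F gps at each: 3→ok, 4→ok, 5→ok.

Yes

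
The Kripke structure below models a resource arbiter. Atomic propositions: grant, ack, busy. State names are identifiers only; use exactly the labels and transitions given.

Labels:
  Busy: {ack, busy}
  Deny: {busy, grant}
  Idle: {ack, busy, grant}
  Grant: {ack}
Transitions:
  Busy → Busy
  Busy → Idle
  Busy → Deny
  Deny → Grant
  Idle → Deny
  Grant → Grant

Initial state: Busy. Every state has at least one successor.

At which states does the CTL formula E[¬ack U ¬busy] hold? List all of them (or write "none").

{Deny, Grant}

States satisfying ¬ack: {Deny}.
States satisfying ¬busy: {Grant}.
States satisfying E[¬ack U ¬busy]: {Deny, Grant}.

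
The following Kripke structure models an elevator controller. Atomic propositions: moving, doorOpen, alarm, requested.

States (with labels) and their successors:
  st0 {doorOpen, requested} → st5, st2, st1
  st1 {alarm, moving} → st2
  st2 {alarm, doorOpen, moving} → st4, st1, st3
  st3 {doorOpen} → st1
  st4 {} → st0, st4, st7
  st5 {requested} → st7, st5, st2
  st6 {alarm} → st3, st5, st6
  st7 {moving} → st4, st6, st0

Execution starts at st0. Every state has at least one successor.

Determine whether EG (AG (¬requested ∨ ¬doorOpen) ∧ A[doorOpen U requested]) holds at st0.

No

States satisfying EG (AG (¬requested ∨ ¬doorOpen) ∧ A[doorOpen U requested]): ∅.
No suitable path/successor from st0 witnesses the formula.
st0 ∉ Sat(EG (AG (¬requested ∨ ¬doorOpen) ∧ A[doorOpen U requested])).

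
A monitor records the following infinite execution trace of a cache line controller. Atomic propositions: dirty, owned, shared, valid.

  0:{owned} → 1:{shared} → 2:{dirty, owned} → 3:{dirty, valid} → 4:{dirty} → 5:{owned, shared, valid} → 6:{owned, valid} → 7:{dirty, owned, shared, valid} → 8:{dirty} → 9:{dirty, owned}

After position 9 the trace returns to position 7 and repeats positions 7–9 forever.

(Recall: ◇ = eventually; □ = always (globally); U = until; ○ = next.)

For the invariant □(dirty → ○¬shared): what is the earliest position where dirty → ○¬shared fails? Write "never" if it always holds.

Check dirty → ○¬shared at each position in order: 0 ✓, 1 ✓, 2 ✓, 3 ✓.
At position 4 the labels are {dirty} and the next position 5 has {owned, shared, valid}, so dirty → ○¬shared is false there. This is the first violation.

4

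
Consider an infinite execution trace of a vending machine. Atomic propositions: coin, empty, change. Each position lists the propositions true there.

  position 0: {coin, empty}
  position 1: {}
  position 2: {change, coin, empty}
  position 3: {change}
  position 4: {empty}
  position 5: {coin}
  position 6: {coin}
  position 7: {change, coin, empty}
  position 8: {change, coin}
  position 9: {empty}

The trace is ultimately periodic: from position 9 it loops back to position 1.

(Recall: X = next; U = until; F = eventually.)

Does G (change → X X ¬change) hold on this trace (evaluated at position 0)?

Satisfied

change → X X ¬change holds at every position 0..9, and those are all positions ever visited, so G (change → X X ¬change) holds.
Positions where change holds: 2, 3, 7, 8.
Check X X ¬change at each: 2→ok, 3→ok, 7→ok, 8→ok.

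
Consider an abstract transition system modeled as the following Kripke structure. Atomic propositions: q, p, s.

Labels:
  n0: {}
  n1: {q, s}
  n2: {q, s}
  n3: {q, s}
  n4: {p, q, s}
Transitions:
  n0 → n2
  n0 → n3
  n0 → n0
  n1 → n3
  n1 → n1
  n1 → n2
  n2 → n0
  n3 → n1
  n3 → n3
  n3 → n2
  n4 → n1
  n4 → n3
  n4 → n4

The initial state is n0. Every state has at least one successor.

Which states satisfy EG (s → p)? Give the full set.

States satisfying s → p: {n0, n4}.
States satisfying EG (s → p): {n0, n4}.

{n0, n4}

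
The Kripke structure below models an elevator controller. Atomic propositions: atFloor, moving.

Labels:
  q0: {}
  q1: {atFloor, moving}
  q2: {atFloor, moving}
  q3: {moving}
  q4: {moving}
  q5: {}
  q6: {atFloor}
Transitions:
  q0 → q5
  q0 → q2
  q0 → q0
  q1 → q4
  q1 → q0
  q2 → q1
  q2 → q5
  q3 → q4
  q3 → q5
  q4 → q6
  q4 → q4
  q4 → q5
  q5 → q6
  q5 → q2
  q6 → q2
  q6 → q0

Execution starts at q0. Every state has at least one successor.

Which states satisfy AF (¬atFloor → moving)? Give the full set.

States satisfying ¬atFloor → moving: {q1, q2, q3, q4, q6}.
States satisfying AF (¬atFloor → moving): {q1, q2, q3, q4, q5, q6}.

{q1, q2, q3, q4, q5, q6}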